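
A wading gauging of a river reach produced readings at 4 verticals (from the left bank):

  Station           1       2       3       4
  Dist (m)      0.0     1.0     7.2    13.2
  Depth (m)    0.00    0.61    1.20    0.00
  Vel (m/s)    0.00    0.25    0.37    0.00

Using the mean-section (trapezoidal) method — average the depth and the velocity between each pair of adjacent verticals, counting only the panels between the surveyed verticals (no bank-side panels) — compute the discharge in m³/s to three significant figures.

2.44 m³/s

Panel 1-2: Δb = 1 m, d̄ = (0.00+0.61)/2 = 0.305, v̄ = (0.00+0.25)/2 = 0.125 → q = 1×0.305×0.125 = 0.03813 m³/s
Panel 2-3: Δb = 6.2 m, d̄ = (0.61+1.20)/2 = 0.905, v̄ = (0.25+0.37)/2 = 0.31 → q = 6.2×0.905×0.31 = 1.739 m³/s
Panel 3-4: Δb = 6 m, d̄ = (1.20+0.00)/2 = 0.6, v̄ = (0.37+0.00)/2 = 0.185 → q = 6×0.6×0.185 = 0.6660 m³/s
Q = Σ q = 2.444 m³/s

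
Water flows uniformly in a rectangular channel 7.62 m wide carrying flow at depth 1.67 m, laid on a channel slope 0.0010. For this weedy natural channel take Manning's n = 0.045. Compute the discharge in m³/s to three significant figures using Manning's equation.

A = b·y = 7.62 × 1.67 = 12.73 m²
P = b + 2y = 7.62 + 2×1.67 = 10.96 m
R = A/P = 12.73/10.96 = 1.161 m
Q = (1/n)·A·R^(2/3)·S^(1/2) = (1/0.045) × 12.73 × 1.161^(2/3) × 0.0010^(1/2) = 9.879 m³/s

9.88 m³/s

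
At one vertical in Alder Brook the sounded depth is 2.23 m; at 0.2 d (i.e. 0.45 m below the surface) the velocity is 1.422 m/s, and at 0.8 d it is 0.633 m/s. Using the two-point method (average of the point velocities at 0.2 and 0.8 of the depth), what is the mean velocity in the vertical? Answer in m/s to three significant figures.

1.03 m/s

v̄ = (1.422 + 0.633) / 2 = 1.028 m/s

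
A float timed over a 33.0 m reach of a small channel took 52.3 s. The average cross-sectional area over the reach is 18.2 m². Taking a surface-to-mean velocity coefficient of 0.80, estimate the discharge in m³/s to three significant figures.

9.19 m³/s

v_surface = L / t̄ = 33.0 / 52.3 = 0.6310 m/s
v_mean = 0.80 × 0.6310 = 0.5048 m/s
Q = A × v_mean = 18.2 × 0.5048 = 9.187 m³/s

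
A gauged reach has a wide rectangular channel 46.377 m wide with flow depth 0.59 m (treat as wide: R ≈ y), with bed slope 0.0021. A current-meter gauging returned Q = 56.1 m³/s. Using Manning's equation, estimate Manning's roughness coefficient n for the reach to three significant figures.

0.0157

A = b·y = 46.377 × 0.59 = 27.36 m²
Wide channel: R ≈ y = 0.59 m
n = (1/Q)·A·R^(2/3)·S^(1/2) = (1/56.1) × 27.36 × 0.7035 × 0.04583 = 0.01572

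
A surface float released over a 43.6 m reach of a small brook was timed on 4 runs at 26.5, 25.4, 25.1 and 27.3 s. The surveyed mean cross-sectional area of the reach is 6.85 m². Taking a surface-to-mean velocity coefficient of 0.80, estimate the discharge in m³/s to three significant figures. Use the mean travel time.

t̄ = (26.5 + 25.4 + 25.1 + 27.3) / 4 = 26.075 s
v_surface = L / t̄ = 43.6 / 26.075 = 1.672 m/s
v_mean = 0.80 × 1.672 = 1.338 m/s
Q = A × v_mean = 6.85 × 1.338 = 9.163 m³/s

9.16 m³/s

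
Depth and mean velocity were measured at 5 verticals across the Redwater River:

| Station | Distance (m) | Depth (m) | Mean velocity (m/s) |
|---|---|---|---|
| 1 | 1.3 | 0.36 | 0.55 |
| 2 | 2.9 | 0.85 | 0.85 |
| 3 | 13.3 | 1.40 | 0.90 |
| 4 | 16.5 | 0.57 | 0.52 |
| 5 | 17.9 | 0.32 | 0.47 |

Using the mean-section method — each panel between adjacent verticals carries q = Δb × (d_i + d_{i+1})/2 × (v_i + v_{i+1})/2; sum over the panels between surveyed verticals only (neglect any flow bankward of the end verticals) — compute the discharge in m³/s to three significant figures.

Panel 1-2: Δb = 1.6 m, d̄ = (0.36+0.85)/2 = 0.605, v̄ = (0.55+0.85)/2 = 0.7 → q = 1.6×0.605×0.7 = 0.6776 m³/s
Panel 2-3: Δb = 10.4 m, d̄ = (0.85+1.40)/2 = 1.125, v̄ = (0.85+0.90)/2 = 0.875 → q = 10.4×1.125×0.875 = 10.24 m³/s
Panel 3-4: Δb = 3.2 m, d̄ = (1.40+0.57)/2 = 0.985, v̄ = (0.90+0.52)/2 = 0.71 → q = 3.2×0.985×0.71 = 2.238 m³/s
Panel 4-5: Δb = 1.4 m, d̄ = (0.57+0.32)/2 = 0.445, v̄ = (0.52+0.47)/2 = 0.495 → q = 1.4×0.445×0.495 = 0.3084 m³/s
Q = Σ q = 13.46 m³/s

13.5 m³/s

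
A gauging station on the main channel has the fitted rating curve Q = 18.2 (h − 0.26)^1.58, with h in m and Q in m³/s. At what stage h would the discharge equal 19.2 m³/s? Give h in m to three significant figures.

h − h₀ = (Q/C)^(1/b) = (19.2/18.2)^(1/1.58) = 1.034 m
h = 0.26 + 1.034 = 1.294 m

1.29 m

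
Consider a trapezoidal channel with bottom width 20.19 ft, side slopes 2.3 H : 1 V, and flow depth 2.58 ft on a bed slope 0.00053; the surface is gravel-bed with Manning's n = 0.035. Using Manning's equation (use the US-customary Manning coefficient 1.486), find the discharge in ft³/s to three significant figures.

A = (b + z·y)·y = (20.19 + 2.3×2.58)×2.58 = 67.40 ft²
P = b + 2y√(1+z²) = 20.19 + 2×2.58×√(1+2.3²) = 33.13 ft
R = A/P = 67.40/33.13 = 2.034 ft
Q = (1.486/n)·A·R^(2/3)·S^(1/2) = (1.486/0.035) × 67.40 × 2.034^(2/3) × 0.00053^(1/2) = 105.8 ft³/s

106 ft³/s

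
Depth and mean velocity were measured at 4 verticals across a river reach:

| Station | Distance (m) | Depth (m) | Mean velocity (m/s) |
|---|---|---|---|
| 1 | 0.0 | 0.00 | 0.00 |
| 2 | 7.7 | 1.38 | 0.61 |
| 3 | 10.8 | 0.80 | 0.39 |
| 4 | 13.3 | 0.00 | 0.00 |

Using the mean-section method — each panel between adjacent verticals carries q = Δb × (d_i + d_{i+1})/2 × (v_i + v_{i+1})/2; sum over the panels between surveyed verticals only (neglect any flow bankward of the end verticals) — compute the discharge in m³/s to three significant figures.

Panel 1-2: Δb = 7.7 m, d̄ = (0.00+1.38)/2 = 0.69, v̄ = (0.00+0.61)/2 = 0.305 → q = 7.7×0.69×0.305 = 1.620 m³/s
Panel 2-3: Δb = 3.1 m, d̄ = (1.38+0.80)/2 = 1.09, v̄ = (0.61+0.39)/2 = 0.5 → q = 3.1×1.09×0.5 = 1.690 m³/s
Panel 3-4: Δb = 2.5 m, d̄ = (0.80+0.00)/2 = 0.4, v̄ = (0.39+0.00)/2 = 0.195 → q = 2.5×0.4×0.195 = 0.1950 m³/s
Q = Σ q = 3.505 m³/s

3.50 m³/s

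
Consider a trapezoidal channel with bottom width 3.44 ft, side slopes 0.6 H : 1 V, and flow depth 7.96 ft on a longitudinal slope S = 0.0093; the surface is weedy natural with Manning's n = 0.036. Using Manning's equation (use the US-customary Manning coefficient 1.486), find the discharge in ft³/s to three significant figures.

538 ft³/s

A = (b + z·y)·y = (3.44 + 0.6×7.96)×7.96 = 65.40 ft²
P = b + 2y√(1+z²) = 3.44 + 2×7.96×√(1+0.6²) = 22.01 ft
R = A/P = 65.40/22.01 = 2.972 ft
Q = (1.486/n)·A·R^(2/3)·S^(1/2) = (1.486/0.036) × 65.40 × 2.972^(2/3) × 0.0093^(1/2) = 538.1 ft³/s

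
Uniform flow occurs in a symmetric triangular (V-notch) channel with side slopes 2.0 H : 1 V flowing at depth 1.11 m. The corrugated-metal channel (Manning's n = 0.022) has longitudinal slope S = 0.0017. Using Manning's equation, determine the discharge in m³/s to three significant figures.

2.90 m³/s

A = z·y² = 2.0×1.11² = 2.464 m²
P = 2y√(1+z²) = 2×1.11×√(1+2.0²) = 4.964 m
R = A/P = 2.464/4.964 = 0.4964 m
Q = (1/n)·A·R^(2/3)·S^(1/2) = (1/0.022) × 2.464 × 0.4964^(2/3) × 0.0017^(1/2) = 2.895 m³/s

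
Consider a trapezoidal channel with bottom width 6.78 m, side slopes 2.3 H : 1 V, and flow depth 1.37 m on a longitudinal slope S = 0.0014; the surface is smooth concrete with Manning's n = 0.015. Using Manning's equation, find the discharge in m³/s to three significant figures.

A = (b + z·y)·y = (6.78 + 2.3×1.37)×1.37 = 13.61 m²
P = b + 2y√(1+z²) = 6.78 + 2×1.37×√(1+2.3²) = 13.65 m
R = A/P = 13.61/13.65 = 0.9966 m
Q = (1/n)·A·R^(2/3)·S^(1/2) = (1/0.015) × 13.61 × 0.9966^(2/3) × 0.0014^(1/2) = 33.86 m³/s

33.9 m³/s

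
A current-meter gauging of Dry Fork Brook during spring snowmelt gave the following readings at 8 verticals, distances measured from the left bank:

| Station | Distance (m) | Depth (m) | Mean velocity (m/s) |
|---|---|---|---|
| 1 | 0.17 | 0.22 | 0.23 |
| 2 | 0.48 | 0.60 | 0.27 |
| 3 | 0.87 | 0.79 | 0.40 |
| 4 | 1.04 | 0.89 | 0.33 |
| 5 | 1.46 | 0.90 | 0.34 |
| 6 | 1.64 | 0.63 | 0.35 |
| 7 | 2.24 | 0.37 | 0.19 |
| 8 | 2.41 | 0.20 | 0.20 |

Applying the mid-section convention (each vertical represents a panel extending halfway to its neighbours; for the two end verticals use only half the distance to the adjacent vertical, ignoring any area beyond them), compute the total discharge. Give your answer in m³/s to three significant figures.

0.448 m³/s

w_1 = (0.48 − 0.17)/2 = 0.155 m; q_1 = 0.23 × 0.22 × 0.155 = 0.007843 m³/s
w_2 = (0.87 − 0.17)/2 = 0.35 m; q_2 = 0.27 × 0.60 × 0.35 = 0.05670 m³/s
w_3 = (1.04 − 0.48)/2 = 0.28 m; q_3 = 0.40 × 0.79 × 0.28 = 0.08848 m³/s
w_4 = (1.46 − 0.87)/2 = 0.295 m; q_4 = 0.33 × 0.89 × 0.295 = 0.08664 m³/s
w_5 = (1.64 − 1.04)/2 = 0.3 m; q_5 = 0.34 × 0.90 × 0.3 = 0.09180 m³/s
w_6 = (2.24 − 1.46)/2 = 0.39 m; q_6 = 0.35 × 0.63 × 0.39 = 0.08600 m³/s
w_7 = (2.41 − 1.64)/2 = 0.385 m; q_7 = 0.19 × 0.37 × 0.385 = 0.02707 m³/s
w_8 = (2.41 − 2.24)/2 = 0.085 m; q_8 = 0.20 × 0.20 × 0.085 = 0.003400 m³/s
Q = Σ qᵢ = 0.4479 m³/s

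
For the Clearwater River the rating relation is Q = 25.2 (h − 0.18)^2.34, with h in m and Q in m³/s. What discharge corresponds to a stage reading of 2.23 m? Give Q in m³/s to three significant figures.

Q = 25.2 × (2.23 − 0.18)^2.34 = 25.2 × 2.05^2.34 = 135.2 m³/s

135 m³/s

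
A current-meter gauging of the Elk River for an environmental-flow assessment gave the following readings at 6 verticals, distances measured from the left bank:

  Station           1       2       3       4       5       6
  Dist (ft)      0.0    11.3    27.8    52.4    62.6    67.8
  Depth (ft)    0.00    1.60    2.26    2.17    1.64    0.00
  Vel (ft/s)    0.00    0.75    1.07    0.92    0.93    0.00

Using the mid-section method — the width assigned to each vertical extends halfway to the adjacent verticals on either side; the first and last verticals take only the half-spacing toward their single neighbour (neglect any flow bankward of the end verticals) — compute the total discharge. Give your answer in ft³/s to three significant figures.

w_2 = (27.8 − 0.0)/2 = 13.9 ft; q_2 = 0.75 × 1.60 × 13.9 = 16.68 ft³/s
w_3 = (52.4 − 11.3)/2 = 20.55 ft; q_3 = 1.07 × 2.26 × 20.55 = 49.69 ft³/s
w_4 = (62.6 − 27.8)/2 = 17.4 ft; q_4 = 0.92 × 2.17 × 17.4 = 34.74 ft³/s
w_5 = (67.8 − 52.4)/2 = 7.7 ft; q_5 = 0.93 × 1.64 × 7.7 = 11.74 ft³/s
Stations 1, 6 contribute zero (depth or velocity is 0).
Q = Σ qᵢ = 112.9 ft³/s

113 ft³/s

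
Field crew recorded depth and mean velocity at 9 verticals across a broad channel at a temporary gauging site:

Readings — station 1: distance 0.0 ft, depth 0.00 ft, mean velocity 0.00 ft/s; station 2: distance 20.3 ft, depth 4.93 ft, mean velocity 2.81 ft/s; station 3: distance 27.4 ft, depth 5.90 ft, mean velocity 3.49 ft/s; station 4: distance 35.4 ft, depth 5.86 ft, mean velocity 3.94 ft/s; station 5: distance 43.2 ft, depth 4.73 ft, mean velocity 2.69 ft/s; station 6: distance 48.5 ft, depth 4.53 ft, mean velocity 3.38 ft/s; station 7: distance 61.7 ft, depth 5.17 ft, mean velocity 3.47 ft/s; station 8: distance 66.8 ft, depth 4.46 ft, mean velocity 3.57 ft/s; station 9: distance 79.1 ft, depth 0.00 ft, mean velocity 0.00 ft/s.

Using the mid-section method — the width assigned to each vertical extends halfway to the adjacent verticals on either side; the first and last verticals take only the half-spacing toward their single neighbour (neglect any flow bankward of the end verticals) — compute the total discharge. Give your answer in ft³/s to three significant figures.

1060 ft³/s

w_2 = (27.4 − 0.0)/2 = 13.7 ft; q_2 = 2.81 × 4.93 × 13.7 = 189.8 ft³/s
w_3 = (35.4 − 20.3)/2 = 7.55 ft; q_3 = 3.49 × 5.90 × 7.55 = 155.5 ft³/s
w_4 = (43.2 − 27.4)/2 = 7.9 ft; q_4 = 3.94 × 5.86 × 7.9 = 182.4 ft³/s
w_5 = (48.5 − 35.4)/2 = 6.55 ft; q_5 = 2.69 × 4.73 × 6.55 = 83.34 ft³/s
w_6 = (61.7 − 43.2)/2 = 9.25 ft; q_6 = 3.38 × 4.53 × 9.25 = 141.6 ft³/s
w_7 = (66.8 − 48.5)/2 = 9.15 ft; q_7 = 3.47 × 5.17 × 9.15 = 164.2 ft³/s
w_8 = (79.1 − 61.7)/2 = 8.7 ft; q_8 = 3.57 × 4.46 × 8.7 = 138.5 ft³/s
Stations 1, 9 contribute zero (depth or velocity is 0).
Q = Σ qᵢ = 1055 ft³/s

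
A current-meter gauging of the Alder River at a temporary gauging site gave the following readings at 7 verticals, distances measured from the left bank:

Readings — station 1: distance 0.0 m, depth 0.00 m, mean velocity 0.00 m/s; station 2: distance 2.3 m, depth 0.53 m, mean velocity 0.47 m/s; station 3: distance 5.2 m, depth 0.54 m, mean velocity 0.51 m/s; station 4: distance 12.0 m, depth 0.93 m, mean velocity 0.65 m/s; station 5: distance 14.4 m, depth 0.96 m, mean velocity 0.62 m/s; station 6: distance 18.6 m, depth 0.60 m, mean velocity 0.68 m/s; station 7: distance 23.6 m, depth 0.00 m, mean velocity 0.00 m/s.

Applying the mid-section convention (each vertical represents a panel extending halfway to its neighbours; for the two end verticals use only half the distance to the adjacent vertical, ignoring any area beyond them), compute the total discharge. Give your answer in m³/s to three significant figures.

8.61 m³/s

w_2 = (5.2 − 0.0)/2 = 2.6 m; q_2 = 0.47 × 0.53 × 2.6 = 0.6477 m³/s
w_3 = (12.0 − 2.3)/2 = 4.85 m; q_3 = 0.51 × 0.54 × 4.85 = 1.336 m³/s
w_4 = (14.4 − 5.2)/2 = 4.6 m; q_4 = 0.65 × 0.93 × 4.6 = 2.781 m³/s
w_5 = (18.6 − 12.0)/2 = 3.3 m; q_5 = 0.62 × 0.96 × 3.3 = 1.964 m³/s
w_6 = (23.6 − 14.4)/2 = 4.6 m; q_6 = 0.68 × 0.60 × 4.6 = 1.877 m³/s
Stations 1, 7 contribute zero (depth or velocity is 0).
Q = Σ qᵢ = 8.605 m³/s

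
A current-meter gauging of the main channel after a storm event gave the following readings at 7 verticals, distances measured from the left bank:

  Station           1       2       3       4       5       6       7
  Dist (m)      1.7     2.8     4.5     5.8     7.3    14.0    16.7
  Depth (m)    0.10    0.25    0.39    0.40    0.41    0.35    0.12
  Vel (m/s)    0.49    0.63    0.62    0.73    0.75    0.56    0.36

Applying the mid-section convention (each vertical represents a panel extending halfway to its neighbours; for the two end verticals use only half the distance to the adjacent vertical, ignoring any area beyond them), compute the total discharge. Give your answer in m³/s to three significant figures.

w_1 = (2.8 − 1.7)/2 = 0.55 m; q_1 = 0.49 × 0.10 × 0.55 = 0.02695 m³/s
w_2 = (4.5 − 1.7)/2 = 1.4 m; q_2 = 0.63 × 0.25 × 1.4 = 0.2205 m³/s
w_3 = (5.8 − 2.8)/2 = 1.5 m; q_3 = 0.62 × 0.39 × 1.5 = 0.3627 m³/s
w_4 = (7.3 − 4.5)/2 = 1.4 m; q_4 = 0.73 × 0.40 × 1.4 = 0.4088 m³/s
w_5 = (14.0 − 5.8)/2 = 4.1 m; q_5 = 0.75 × 0.41 × 4.1 = 1.261 m³/s
w_6 = (16.7 − 7.3)/2 = 4.7 m; q_6 = 0.56 × 0.35 × 4.7 = 0.9212 m³/s
w_7 = (16.7 − 14.0)/2 = 1.35 m; q_7 = 0.36 × 0.12 × 1.35 = 0.05832 m³/s
Q = Σ qᵢ = 3.259 m³/s

3.26 m³/s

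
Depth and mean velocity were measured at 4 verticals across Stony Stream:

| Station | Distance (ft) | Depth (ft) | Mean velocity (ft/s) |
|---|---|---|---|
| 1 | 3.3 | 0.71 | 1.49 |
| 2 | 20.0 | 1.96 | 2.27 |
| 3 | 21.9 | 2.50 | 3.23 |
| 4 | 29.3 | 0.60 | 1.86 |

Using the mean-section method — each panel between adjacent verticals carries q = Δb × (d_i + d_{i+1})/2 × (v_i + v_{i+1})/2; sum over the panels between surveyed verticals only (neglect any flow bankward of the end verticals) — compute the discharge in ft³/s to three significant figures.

Panel 1-2: Δb = 16.7 ft, d̄ = (0.71+1.96)/2 = 1.335, v̄ = (1.49+2.27)/2 = 1.88 → q = 16.7×1.335×1.88 = 41.91 ft³/s
Panel 2-3: Δb = 1.9 ft, d̄ = (1.96+2.50)/2 = 2.23, v̄ = (2.27+3.23)/2 = 2.75 → q = 1.9×2.23×2.75 = 11.65 ft³/s
Panel 3-4: Δb = 7.4 ft, d̄ = (2.50+0.60)/2 = 1.55, v̄ = (3.23+1.86)/2 = 2.545 → q = 7.4×1.55×2.545 = 29.19 ft³/s
Q = Σ q = 82.76 ft³/s

82.8 ft³/s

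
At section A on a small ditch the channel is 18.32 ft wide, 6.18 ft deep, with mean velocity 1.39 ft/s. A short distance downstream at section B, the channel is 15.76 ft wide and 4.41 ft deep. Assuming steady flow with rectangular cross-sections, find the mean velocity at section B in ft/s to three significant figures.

2.26 ft/s

Q = A₁V₁ = (18.32×6.18) × 1.39 = 157.4 ft³/s
A₂ = 15.76 × 4.41 = 69.50 ft²
V₂ = Q/A₂ = 157.4/69.50 = 2.264 ft/s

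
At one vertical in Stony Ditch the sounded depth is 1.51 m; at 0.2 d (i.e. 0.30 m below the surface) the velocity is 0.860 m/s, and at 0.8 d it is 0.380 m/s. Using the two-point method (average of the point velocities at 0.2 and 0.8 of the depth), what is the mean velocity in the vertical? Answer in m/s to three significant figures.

0.620 m/s

v̄ = (0.860 + 0.380) / 2 = 0.6200 m/s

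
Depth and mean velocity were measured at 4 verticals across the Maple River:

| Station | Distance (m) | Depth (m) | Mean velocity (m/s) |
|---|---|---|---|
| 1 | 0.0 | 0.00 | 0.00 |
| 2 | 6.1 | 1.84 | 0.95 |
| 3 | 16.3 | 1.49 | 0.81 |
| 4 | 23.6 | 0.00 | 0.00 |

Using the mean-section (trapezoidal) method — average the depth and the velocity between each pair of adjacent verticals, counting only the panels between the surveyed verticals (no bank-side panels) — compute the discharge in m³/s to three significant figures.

Panel 1-2: Δb = 6.1 m, d̄ = (0.00+1.84)/2 = 0.92, v̄ = (0.00+0.95)/2 = 0.475 → q = 6.1×0.92×0.475 = 2.666 m³/s
Panel 2-3: Δb = 10.2 m, d̄ = (1.84+1.49)/2 = 1.665, v̄ = (0.95+0.81)/2 = 0.88 → q = 10.2×1.665×0.88 = 14.95 m³/s
Panel 3-4: Δb = 7.3 m, d̄ = (1.49+0.00)/2 = 0.745, v̄ = (0.81+0.00)/2 = 0.405 → q = 7.3×0.745×0.405 = 2.203 m³/s
Q = Σ q = 19.81 m³/s

19.8 m³/s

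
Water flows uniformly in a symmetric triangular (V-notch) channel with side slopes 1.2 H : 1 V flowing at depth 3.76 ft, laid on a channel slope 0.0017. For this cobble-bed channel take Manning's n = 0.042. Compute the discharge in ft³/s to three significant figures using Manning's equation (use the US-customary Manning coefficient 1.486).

A = z·y² = 1.2×3.76² = 16.97 ft²
P = 2y√(1+z²) = 2×3.76×√(1+1.2²) = 11.75 ft
R = A/P = 16.97/11.75 = 1.444 ft
Q = (1.486/n)·A·R^(2/3)·S^(1/2) = (1.486/0.042) × 16.97 × 1.444^(2/3) × 0.0017^(1/2) = 31.62 ft³/s

31.6 ft³/s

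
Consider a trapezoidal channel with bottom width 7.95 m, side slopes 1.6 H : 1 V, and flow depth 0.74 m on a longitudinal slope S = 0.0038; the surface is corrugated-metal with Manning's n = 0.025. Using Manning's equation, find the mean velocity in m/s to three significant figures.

A = (b + z·y)·y = (7.95 + 1.6×0.74)×0.74 = 6.759 m²
P = b + 2y√(1+z²) = 7.95 + 2×0.74×√(1+1.6²) = 10.74 m
R = A/P = 6.759/10.74 = 0.6292 m
Q = (1/n)·A·R^(2/3)·S^(1/2) = (1/0.025) × 6.759 × 0.6292^(2/3) × 0.0038^(1/2) = 12.24 m³/s
V = Q/A = 12.24/6.759 = 1.811 m/s

1.81 m/s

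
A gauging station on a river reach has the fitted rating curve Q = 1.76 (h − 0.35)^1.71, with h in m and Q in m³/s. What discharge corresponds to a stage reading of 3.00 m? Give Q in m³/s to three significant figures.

Q = 1.76 × (3.00 − 0.35)^1.71 = 1.76 × 2.65^1.71 = 9.317 m³/s

9.32 m³/s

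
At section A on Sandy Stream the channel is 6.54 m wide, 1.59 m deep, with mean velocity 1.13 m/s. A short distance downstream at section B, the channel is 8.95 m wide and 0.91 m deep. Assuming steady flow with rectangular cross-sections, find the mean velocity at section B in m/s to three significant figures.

Q = A₁V₁ = (6.54×1.59) × 1.13 = 11.75 m³/s
A₂ = 8.95 × 0.91 = 8.145 m²
V₂ = Q/A₂ = 11.75/8.145 = 1.443 m/s

1.44 m/s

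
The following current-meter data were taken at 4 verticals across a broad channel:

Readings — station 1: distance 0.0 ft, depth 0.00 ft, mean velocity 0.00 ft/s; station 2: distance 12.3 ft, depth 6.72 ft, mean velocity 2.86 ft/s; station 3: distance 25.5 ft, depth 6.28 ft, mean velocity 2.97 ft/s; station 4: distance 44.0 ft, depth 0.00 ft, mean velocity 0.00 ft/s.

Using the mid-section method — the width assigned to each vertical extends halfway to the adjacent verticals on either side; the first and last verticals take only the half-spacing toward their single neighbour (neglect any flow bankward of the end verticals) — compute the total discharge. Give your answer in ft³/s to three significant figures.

w_2 = (25.5 − 0.0)/2 = 12.75 ft; q_2 = 2.86 × 6.72 × 12.75 = 245.0 ft³/s
w_3 = (44.0 − 12.3)/2 = 15.85 ft; q_3 = 2.97 × 6.28 × 15.85 = 295.6 ft³/s
Stations 1, 4 contribute zero (depth or velocity is 0).
Q = Σ qᵢ = 540.7 ft³/s

541 ft³/s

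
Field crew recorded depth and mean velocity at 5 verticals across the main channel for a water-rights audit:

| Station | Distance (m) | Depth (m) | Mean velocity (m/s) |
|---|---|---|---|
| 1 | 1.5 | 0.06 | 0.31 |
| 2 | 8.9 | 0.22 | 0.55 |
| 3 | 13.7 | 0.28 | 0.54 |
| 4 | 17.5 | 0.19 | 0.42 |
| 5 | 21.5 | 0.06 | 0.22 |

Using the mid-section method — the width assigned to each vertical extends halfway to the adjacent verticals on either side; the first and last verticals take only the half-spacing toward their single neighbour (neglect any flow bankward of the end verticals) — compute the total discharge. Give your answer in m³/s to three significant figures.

w_1 = (8.9 − 1.5)/2 = 3.7 m; q_1 = 0.31 × 0.06 × 3.7 = 0.06882 m³/s
w_2 = (13.7 − 1.5)/2 = 6.1 m; q_2 = 0.55 × 0.22 × 6.1 = 0.7381 m³/s
w_3 = (17.5 − 8.9)/2 = 4.3 m; q_3 = 0.54 × 0.28 × 4.3 = 0.6502 m³/s
w_4 = (21.5 − 13.7)/2 = 3.9 m; q_4 = 0.42 × 0.19 × 3.9 = 0.3112 m³/s
w_5 = (21.5 − 17.5)/2 = 2 m; q_5 = 0.22 × 0.06 × 2 = 0.02640 m³/s
Q = Σ qᵢ = 1.795 m³/s

1.79 m³/s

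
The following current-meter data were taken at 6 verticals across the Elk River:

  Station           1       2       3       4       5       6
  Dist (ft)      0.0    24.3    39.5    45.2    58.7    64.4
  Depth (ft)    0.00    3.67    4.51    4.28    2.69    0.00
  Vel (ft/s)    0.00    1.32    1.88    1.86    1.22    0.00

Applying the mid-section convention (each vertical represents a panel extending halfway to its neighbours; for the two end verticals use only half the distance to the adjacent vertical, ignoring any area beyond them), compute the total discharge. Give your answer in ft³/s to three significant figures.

292 ft³/s

w_2 = (39.5 − 0.0)/2 = 19.75 ft; q_2 = 1.32 × 3.67 × 19.75 = 95.68 ft³/s
w_3 = (45.2 − 24.3)/2 = 10.45 ft; q_3 = 1.88 × 4.51 × 10.45 = 88.60 ft³/s
w_4 = (58.7 − 39.5)/2 = 9.6 ft; q_4 = 1.86 × 4.28 × 9.6 = 76.42 ft³/s
w_5 = (64.4 − 45.2)/2 = 9.6 ft; q_5 = 1.22 × 2.69 × 9.6 = 31.51 ft³/s
Stations 1, 6 contribute zero (depth or velocity is 0).
Q = Σ qᵢ = 292.2 ft³/s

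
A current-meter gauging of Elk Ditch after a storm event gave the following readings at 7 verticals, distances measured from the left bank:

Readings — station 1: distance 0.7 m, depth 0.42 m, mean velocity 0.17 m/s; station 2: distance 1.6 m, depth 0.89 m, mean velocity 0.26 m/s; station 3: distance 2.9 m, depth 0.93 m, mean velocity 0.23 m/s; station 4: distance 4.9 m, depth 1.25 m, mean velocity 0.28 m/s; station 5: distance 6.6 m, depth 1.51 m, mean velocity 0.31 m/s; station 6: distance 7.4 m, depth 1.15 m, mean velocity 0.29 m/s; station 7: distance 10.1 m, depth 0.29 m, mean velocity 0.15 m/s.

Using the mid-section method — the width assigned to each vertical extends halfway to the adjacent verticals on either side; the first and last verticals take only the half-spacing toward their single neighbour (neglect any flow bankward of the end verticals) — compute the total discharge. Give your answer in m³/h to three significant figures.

9050 m³/h

w_1 = (1.6 − 0.7)/2 = 0.45 m; q_1 = 0.17 × 0.42 × 0.45 = 0.03213 m³/s
w_2 = (2.9 − 0.7)/2 = 1.1 m; q_2 = 0.26 × 0.89 × 1.1 = 0.2545 m³/s
w_3 = (4.9 − 1.6)/2 = 1.65 m; q_3 = 0.23 × 0.93 × 1.65 = 0.3529 m³/s
w_4 = (6.6 − 2.9)/2 = 1.85 m; q_4 = 0.28 × 1.25 × 1.85 = 0.6475 m³/s
w_5 = (7.4 − 4.9)/2 = 1.25 m; q_5 = 0.31 × 1.51 × 1.25 = 0.5851 m³/s
w_6 = (10.1 − 6.6)/2 = 1.75 m; q_6 = 0.29 × 1.15 × 1.75 = 0.5836 m³/s
w_7 = (10.1 − 7.4)/2 = 1.35 m; q_7 = 0.15 × 0.29 × 1.35 = 0.05873 m³/s
Q = Σ qᵢ = 2.515 m³/s
= 2.515 × 3600 = 9052 m³/h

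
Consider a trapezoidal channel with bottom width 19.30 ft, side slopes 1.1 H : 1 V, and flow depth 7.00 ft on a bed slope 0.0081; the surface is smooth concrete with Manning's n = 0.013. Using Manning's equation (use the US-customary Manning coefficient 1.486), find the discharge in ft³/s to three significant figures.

A = (b + z·y)·y = (19.30 + 1.1×7.00)×7.00 = 189.0 ft²
P = b + 2y√(1+z²) = 19.30 + 2×7.00×√(1+1.1²) = 40.11 ft
R = A/P = 189.0/40.11 = 4.712 ft
Q = (1.486/n)·A·R^(2/3)·S^(1/2) = (1.486/0.013) × 189.0 × 4.712^(2/3) × 0.0081^(1/2) = 5465 ft³/s

5460 ft³/s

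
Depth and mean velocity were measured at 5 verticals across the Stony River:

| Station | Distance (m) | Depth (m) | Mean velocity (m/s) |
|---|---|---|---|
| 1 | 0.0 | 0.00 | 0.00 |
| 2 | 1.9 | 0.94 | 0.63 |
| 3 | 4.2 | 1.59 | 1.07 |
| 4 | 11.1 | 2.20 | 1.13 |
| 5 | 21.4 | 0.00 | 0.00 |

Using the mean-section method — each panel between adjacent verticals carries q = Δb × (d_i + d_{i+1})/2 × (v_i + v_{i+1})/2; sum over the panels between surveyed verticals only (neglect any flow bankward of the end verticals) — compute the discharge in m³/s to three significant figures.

Panel 1-2: Δb = 1.9 m, d̄ = (0.00+0.94)/2 = 0.47, v̄ = (0.00+0.63)/2 = 0.315 → q = 1.9×0.47×0.315 = 0.2813 m³/s
Panel 2-3: Δb = 2.3 m, d̄ = (0.94+1.59)/2 = 1.265, v̄ = (0.63+1.07)/2 = 0.85 → q = 2.3×1.265×0.85 = 2.473 m³/s
Panel 3-4: Δb = 6.9 m, d̄ = (1.59+2.20)/2 = 1.895, v̄ = (1.07+1.13)/2 = 1.1 → q = 6.9×1.895×1.1 = 14.38 m³/s
Panel 4-5: Δb = 10.3 m, d̄ = (2.20+0.00)/2 = 1.1, v̄ = (1.13+0.00)/2 = 0.565 → q = 10.3×1.1×0.565 = 6.401 m³/s
Q = Σ q = 23.54 m³/s

23.5 m³/s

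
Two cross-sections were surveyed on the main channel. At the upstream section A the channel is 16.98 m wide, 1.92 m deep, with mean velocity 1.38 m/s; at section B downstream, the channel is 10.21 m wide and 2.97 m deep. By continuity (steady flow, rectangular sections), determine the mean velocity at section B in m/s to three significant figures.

1.48 m/s

Q = A₁V₁ = (16.98×1.92) × 1.38 = 44.99 m³/s
A₂ = 10.21 × 2.97 = 30.32 m²
V₂ = Q/A₂ = 44.99/30.32 = 1.484 m/s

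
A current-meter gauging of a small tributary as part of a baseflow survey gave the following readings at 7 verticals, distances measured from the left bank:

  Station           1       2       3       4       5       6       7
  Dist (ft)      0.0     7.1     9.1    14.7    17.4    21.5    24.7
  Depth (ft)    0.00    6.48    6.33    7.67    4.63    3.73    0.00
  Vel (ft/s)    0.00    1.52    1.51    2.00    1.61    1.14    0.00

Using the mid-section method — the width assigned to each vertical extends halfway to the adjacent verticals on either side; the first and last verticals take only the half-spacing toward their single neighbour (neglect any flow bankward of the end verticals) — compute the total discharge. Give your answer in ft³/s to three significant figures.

186 ft³/s

w_2 = (9.1 − 0.0)/2 = 4.55 ft; q_2 = 1.52 × 6.48 × 4.55 = 44.82 ft³/s
w_3 = (14.7 − 7.1)/2 = 3.8 ft; q_3 = 1.51 × 6.33 × 3.8 = 36.32 ft³/s
w_4 = (17.4 − 9.1)/2 = 4.15 ft; q_4 = 2.00 × 7.67 × 4.15 = 63.66 ft³/s
w_5 = (21.5 − 14.7)/2 = 3.4 ft; q_5 = 1.61 × 4.63 × 3.4 = 25.34 ft³/s
w_6 = (24.7 − 17.4)/2 = 3.65 ft; q_6 = 1.14 × 3.73 × 3.65 = 15.52 ft³/s
Stations 1, 7 contribute zero (depth or velocity is 0).
Q = Σ qᵢ = 185.7 ft³/s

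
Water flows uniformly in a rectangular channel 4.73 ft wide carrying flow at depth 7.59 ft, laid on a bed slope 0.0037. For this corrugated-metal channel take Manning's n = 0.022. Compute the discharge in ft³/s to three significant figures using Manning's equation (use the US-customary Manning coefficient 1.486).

A = b·y = 4.73 × 7.59 = 35.90 ft²
P = b + 2y = 4.73 + 2×7.59 = 19.91 ft
R = A/P = 35.90/19.91 = 1.803 ft
Q = (1.486/n)·A·R^(2/3)·S^(1/2) = (1.486/0.022) × 35.90 × 1.803^(2/3) × 0.0037^(1/2) = 218.5 ft³/s

219 ft³/s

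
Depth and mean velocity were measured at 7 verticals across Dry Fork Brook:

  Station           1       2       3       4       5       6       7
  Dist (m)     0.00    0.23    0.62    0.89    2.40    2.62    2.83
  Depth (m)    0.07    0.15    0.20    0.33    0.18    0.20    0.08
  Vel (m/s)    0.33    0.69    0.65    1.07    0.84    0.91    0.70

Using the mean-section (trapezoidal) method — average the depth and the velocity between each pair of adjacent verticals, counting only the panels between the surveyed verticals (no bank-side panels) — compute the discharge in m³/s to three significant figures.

0.548 m³/s

Panel 1-2: Δb = 0.23 m, d̄ = (0.07+0.15)/2 = 0.11, v̄ = (0.33+0.69)/2 = 0.51 → q = 0.23×0.11×0.51 = 0.01290 m³/s
Panel 2-3: Δb = 0.39 m, d̄ = (0.15+0.20)/2 = 0.175, v̄ = (0.69+0.65)/2 = 0.67 → q = 0.39×0.175×0.67 = 0.04573 m³/s
Panel 3-4: Δb = 0.27 m, d̄ = (0.20+0.33)/2 = 0.265, v̄ = (0.65+1.07)/2 = 0.86 → q = 0.27×0.265×0.86 = 0.06153 m³/s
Panel 4-5: Δb = 1.51 m, d̄ = (0.33+0.18)/2 = 0.255, v̄ = (1.07+0.84)/2 = 0.955 → q = 1.51×0.255×0.955 = 0.3677 m³/s
Panel 5-6: Δb = 0.22 m, d̄ = (0.18+0.20)/2 = 0.19, v̄ = (0.84+0.91)/2 = 0.875 → q = 0.22×0.19×0.875 = 0.03658 m³/s
Panel 6-7: Δb = 0.21 m, d̄ = (0.20+0.08)/2 = 0.14, v̄ = (0.91+0.70)/2 = 0.805 → q = 0.21×0.14×0.805 = 0.02367 m³/s
Q = Σ q = 0.5481 m³/s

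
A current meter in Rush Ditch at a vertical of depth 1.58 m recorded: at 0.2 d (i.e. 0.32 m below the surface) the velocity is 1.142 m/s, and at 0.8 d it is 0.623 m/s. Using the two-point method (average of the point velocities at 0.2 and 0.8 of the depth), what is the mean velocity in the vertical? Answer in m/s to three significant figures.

v̄ = (1.142 + 0.623) / 2 = 0.8825 m/s

0.883 m/s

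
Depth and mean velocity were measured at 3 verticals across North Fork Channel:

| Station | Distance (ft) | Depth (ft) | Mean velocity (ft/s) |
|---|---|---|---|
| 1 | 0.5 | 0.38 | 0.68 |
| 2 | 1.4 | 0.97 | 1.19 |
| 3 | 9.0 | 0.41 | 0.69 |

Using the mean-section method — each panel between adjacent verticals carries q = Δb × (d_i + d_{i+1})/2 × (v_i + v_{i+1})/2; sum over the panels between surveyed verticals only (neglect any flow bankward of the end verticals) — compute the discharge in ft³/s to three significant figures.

Panel 1-2: Δb = 0.9 ft, d̄ = (0.38+0.97)/2 = 0.675, v̄ = (0.68+1.19)/2 = 0.935 → q = 0.9×0.675×0.935 = 0.5680 ft³/s
Panel 2-3: Δb = 7.6 ft, d̄ = (0.97+0.41)/2 = 0.69, v̄ = (1.19+0.69)/2 = 0.94 → q = 7.6×0.69×0.94 = 4.929 ft³/s
Q = Σ q = 5.497 ft³/s

5.50 ft³/s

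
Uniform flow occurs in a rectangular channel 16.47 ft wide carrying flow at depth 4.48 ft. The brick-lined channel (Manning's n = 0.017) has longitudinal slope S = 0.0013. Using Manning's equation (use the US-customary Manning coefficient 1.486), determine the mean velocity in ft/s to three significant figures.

6.41 ft/s

A = b·y = 16.47 × 4.48 = 73.79 ft²
P = b + 2y = 16.47 + 2×4.48 = 25.43 ft
R = A/P = 73.79/25.43 = 2.902 ft
Q = (1.486/n)·A·R^(2/3)·S^(1/2) = (1.486/0.017) × 73.79 × 2.902^(2/3) × 0.0013^(1/2) = 473.1 ft³/s
V = Q/A = 473.1/73.79 = 6.411 ft/s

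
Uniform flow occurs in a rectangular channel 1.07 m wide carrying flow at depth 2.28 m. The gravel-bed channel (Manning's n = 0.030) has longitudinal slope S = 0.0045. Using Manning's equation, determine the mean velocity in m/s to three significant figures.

1.28 m/s

A = b·y = 1.07 × 2.28 = 2.440 m²
P = b + 2y = 1.07 + 2×2.28 = 5.630 m
R = A/P = 2.440/5.630 = 0.4333 m
Q = (1/n)·A·R^(2/3)·S^(1/2) = (1/0.030) × 2.440 × 0.4333^(2/3) × 0.0045^(1/2) = 3.124 m³/s
V = Q/A = 3.124/2.440 = 1.280 m/s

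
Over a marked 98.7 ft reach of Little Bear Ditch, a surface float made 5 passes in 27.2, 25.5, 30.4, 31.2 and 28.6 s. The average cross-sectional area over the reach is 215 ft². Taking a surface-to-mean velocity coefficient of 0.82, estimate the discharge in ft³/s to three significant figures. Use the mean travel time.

609 ft³/s

t̄ = (27.2 + 25.5 + 30.4 + 31.2 + 28.6) / 5 = 28.58 s
v_surface = L / t̄ = 98.7 / 28.58 = 3.453 ft/s
v_mean = 0.82 × 3.453 = 2.832 ft/s
Q = A × v_mean = 215 × 2.832 = 608.8 ft³/s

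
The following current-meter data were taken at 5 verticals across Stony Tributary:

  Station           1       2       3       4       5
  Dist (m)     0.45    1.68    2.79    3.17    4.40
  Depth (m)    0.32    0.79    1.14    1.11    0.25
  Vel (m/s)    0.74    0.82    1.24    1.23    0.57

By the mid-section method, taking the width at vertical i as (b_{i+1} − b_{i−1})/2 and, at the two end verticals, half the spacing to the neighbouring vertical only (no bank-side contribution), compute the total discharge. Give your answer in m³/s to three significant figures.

3.14 m³/s

w_1 = (1.68 − 0.45)/2 = 0.615 m; q_1 = 0.74 × 0.32 × 0.615 = 0.1456 m³/s
w_2 = (2.79 − 0.45)/2 = 1.17 m; q_2 = 0.82 × 0.79 × 1.17 = 0.7579 m³/s
w_3 = (3.17 − 1.68)/2 = 0.745 m; q_3 = 1.24 × 1.14 × 0.745 = 1.053 m³/s
w_4 = (4.40 − 2.79)/2 = 0.805 m; q_4 = 1.23 × 1.11 × 0.805 = 1.099 m³/s
w_5 = (4.40 − 3.17)/2 = 0.615 m; q_5 = 0.57 × 0.25 × 0.615 = 0.08764 m³/s
Q = Σ qᵢ = 3.143 m³/s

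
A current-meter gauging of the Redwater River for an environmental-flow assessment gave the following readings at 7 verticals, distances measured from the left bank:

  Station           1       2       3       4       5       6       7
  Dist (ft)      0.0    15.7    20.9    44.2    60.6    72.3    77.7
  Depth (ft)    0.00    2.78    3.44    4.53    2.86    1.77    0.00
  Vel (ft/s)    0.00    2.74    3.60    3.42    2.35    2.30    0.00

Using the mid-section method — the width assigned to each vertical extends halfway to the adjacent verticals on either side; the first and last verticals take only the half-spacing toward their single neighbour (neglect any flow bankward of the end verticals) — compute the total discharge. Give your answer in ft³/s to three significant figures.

w_2 = (20.9 − 0.0)/2 = 10.45 ft; q_2 = 2.74 × 2.78 × 10.45 = 79.60 ft³/s
w_3 = (44.2 − 15.7)/2 = 14.25 ft; q_3 = 3.60 × 3.44 × 14.25 = 176.5 ft³/s
w_4 = (60.6 − 20.9)/2 = 19.85 ft; q_4 = 3.42 × 4.53 × 19.85 = 307.5 ft³/s
w_5 = (72.3 − 44.2)/2 = 14.05 ft; q_5 = 2.35 × 2.86 × 14.05 = 94.43 ft³/s
w_6 = (77.7 − 60.6)/2 = 8.55 ft; q_6 = 2.30 × 1.77 × 8.55 = 34.81 ft³/s
Stations 1, 7 contribute zero (depth or velocity is 0).
Q = Σ qᵢ = 692.8 ft³/s

693 ft³/s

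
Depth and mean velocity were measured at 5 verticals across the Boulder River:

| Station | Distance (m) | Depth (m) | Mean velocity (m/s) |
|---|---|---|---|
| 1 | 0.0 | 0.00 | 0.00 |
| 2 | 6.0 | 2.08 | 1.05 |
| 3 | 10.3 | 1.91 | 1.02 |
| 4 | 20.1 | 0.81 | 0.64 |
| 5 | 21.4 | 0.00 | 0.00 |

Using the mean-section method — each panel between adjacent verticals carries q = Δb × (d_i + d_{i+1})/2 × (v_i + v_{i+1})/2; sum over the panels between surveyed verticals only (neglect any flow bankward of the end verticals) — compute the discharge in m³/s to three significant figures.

23.4 m³/s

Panel 1-2: Δb = 6 m, d̄ = (0.00+2.08)/2 = 1.04, v̄ = (0.00+1.05)/2 = 0.525 → q = 6×1.04×0.525 = 3.276 m³/s
Panel 2-3: Δb = 4.3 m, d̄ = (2.08+1.91)/2 = 1.995, v̄ = (1.05+1.02)/2 = 1.035 → q = 4.3×1.995×1.035 = 8.879 m³/s
Panel 3-4: Δb = 9.8 m, d̄ = (1.91+0.81)/2 = 1.36, v̄ = (1.02+0.64)/2 = 0.83 → q = 9.8×1.36×0.83 = 11.06 m³/s
Panel 4-5: Δb = 1.3 m, d̄ = (0.81+0.00)/2 = 0.405, v̄ = (0.64+0.00)/2 = 0.32 → q = 1.3×0.405×0.32 = 0.1685 m³/s
Q = Σ q = 23.39 m³/s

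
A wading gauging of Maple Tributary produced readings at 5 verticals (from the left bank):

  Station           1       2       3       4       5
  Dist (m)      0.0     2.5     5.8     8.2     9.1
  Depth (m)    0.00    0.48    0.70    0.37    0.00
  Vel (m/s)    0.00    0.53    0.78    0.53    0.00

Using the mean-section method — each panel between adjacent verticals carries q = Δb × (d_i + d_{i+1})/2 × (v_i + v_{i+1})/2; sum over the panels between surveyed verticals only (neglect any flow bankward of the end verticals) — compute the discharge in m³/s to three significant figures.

Panel 1-2: Δb = 2.5 m, d̄ = (0.00+0.48)/2 = 0.24, v̄ = (0.00+0.53)/2 = 0.265 → q = 2.5×0.24×0.265 = 0.1590 m³/s
Panel 2-3: Δb = 3.3 m, d̄ = (0.48+0.70)/2 = 0.59, v̄ = (0.53+0.78)/2 = 0.655 → q = 3.3×0.59×0.655 = 1.275 m³/s
Panel 3-4: Δb = 2.4 m, d̄ = (0.70+0.37)/2 = 0.535, v̄ = (0.78+0.53)/2 = 0.655 → q = 2.4×0.535×0.655 = 0.8410 m³/s
Panel 4-5: Δb = 0.9 m, d̄ = (0.37+0.00)/2 = 0.185, v̄ = (0.53+0.00)/2 = 0.265 → q = 0.9×0.185×0.265 = 0.04412 m³/s
Q = Σ q = 2.319 m³/s

2.32 m³/s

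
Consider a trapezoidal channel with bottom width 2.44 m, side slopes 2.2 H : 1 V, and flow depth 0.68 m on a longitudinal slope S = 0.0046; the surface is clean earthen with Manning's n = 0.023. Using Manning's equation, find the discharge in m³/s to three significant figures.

4.75 m³/s

A = (b + z·y)·y = (2.44 + 2.2×0.68)×0.68 = 2.676 m²
P = b + 2y√(1+z²) = 2.44 + 2×0.68×√(1+2.2²) = 5.727 m
R = A/P = 2.676/5.727 = 0.4674 m
Q = (1/n)·A·R^(2/3)·S^(1/2) = (1/0.023) × 2.676 × 0.4674^(2/3) × 0.0046^(1/2) = 4.753 m³/s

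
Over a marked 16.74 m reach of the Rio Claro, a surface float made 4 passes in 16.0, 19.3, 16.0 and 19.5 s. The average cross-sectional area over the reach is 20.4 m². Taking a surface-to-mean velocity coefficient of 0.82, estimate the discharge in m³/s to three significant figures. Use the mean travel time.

t̄ = (16.0 + 19.3 + 16.0 + 19.5) / 4 = 17.7 s
v_surface = L / t̄ = 16.74 / 17.7 = 0.9458 m/s
v_mean = 0.82 × 0.9458 = 0.7755 m/s
Q = A × v_mean = 20.4 × 0.7755 = 15.82 m³/s

15.8 m³/s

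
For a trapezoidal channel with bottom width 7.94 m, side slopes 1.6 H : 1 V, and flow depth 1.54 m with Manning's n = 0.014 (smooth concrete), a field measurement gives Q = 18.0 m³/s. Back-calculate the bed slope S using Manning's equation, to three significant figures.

A = (b + z·y)·y = (7.94 + 1.6×1.54)×1.54 = 16.02 m²
P = b + 2y√(1+z²) = 7.94 + 2×1.54×√(1+1.6²) = 13.75 m
R = A/P = 16.02/13.75 = 1.165 m
S = (Q·n / (1·A·R^(2/3)))² = (18.0×0.014 / (1×16.02×1.107))² = 0.0002018

0.000202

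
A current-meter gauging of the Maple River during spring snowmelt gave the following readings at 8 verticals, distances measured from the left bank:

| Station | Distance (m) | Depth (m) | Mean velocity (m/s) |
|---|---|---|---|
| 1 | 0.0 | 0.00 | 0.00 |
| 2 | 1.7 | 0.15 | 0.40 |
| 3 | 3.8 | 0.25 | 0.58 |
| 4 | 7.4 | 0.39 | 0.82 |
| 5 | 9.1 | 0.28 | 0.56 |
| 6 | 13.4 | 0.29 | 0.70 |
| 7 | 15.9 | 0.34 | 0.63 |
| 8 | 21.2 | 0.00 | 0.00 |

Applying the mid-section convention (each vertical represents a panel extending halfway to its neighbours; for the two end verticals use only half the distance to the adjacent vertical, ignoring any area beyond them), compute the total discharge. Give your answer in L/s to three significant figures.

w_2 = (3.8 − 0.0)/2 = 1.9 m; q_2 = 0.40 × 0.15 × 1.9 = 0.1140 m³/s
w_3 = (7.4 − 1.7)/2 = 2.85 m; q_3 = 0.58 × 0.25 × 2.85 = 0.4133 m³/s
w_4 = (9.1 − 3.8)/2 = 2.65 m; q_4 = 0.82 × 0.39 × 2.65 = 0.8475 m³/s
w_5 = (13.4 − 7.4)/2 = 3 m; q_5 = 0.56 × 0.28 × 3 = 0.4704 m³/s
w_6 = (15.9 − 9.1)/2 = 3.4 m; q_6 = 0.70 × 0.29 × 3.4 = 0.6902 m³/s
w_7 = (21.2 − 13.4)/2 = 3.9 m; q_7 = 0.63 × 0.34 × 3.9 = 0.8354 m³/s
Stations 1, 8 contribute zero (depth or velocity is 0).
Q = Σ qᵢ = 3.371 m³/s
= 3.371 × 1000 = 3371 L/s

3370 L/s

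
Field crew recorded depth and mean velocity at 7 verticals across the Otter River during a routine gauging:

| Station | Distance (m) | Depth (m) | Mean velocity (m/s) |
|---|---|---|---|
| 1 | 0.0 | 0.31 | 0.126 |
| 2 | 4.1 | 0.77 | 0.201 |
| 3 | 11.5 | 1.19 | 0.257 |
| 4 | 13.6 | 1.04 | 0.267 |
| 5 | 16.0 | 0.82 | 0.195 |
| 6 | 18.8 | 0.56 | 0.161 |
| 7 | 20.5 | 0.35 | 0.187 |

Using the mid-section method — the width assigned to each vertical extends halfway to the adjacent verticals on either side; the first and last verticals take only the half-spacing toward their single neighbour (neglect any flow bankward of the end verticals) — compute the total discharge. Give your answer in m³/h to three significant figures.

13400 m³/h

w_1 = (4.1 − 0.0)/2 = 2.05 m; q_1 = 0.126 × 0.31 × 2.05 = 0.08007 m³/s
w_2 = (11.5 − 0.0)/2 = 5.75 m; q_2 = 0.201 × 0.77 × 5.75 = 0.8899 m³/s
w_3 = (13.6 − 4.1)/2 = 4.75 m; q_3 = 0.257 × 1.19 × 4.75 = 1.453 m³/s
w_4 = (16.0 − 11.5)/2 = 2.25 m; q_4 = 0.267 × 1.04 × 2.25 = 0.6248 m³/s
w_5 = (18.8 − 13.6)/2 = 2.6 m; q_5 = 0.195 × 0.82 × 2.6 = 0.4157 m³/s
w_6 = (20.5 − 16.0)/2 = 2.25 m; q_6 = 0.161 × 0.56 × 2.25 = 0.2029 m³/s
w_7 = (20.5 − 18.8)/2 = 0.85 m; q_7 = 0.187 × 0.35 × 0.85 = 0.05563 m³/s
Q = Σ qᵢ = 3.722 m³/s
= 3.722 × 3600 = 13400 m³/h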